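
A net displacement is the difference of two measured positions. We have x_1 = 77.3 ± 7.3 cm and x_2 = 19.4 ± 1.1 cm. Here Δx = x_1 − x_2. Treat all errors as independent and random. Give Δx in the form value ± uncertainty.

Δx is a linear combination, so absolute uncertainties add in quadrature:
  (δx_1)² = 53.3;  (δx_2)² = 1.21
δΔx = √(54.5) = 7.38 cm
Δx = 57.9 cm.

57.9 ± 7.38 cm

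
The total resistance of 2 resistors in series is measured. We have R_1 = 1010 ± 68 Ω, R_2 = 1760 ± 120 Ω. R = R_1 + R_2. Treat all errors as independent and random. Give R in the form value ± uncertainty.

Each term contributes (cᵢ δxᵢ)² to (δR)²:
  (δR_1)² = 4620;  (δR_2)² = 14400
δR = √(19000) = 138 Ω
R = 2770 Ω.

2770 ± 138 Ω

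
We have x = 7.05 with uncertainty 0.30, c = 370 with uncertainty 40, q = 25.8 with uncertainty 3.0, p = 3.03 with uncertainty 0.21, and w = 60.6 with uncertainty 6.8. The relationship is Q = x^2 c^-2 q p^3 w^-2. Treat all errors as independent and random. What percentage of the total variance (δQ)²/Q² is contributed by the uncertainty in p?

26.8%

(δQ/Q)² = (2·δx/x)² + (-2·δc/c)² + (1·δq/q)² + (3·δp/p)² + (-2·δw/w)²
  x term: (2×0.0426)² = 0.00724
  c term: (-2×0.108)² = 0.0467
  q term: (1×0.116)² = 0.0135
  p term: (3×0.0693)² = 0.0432
  w term: (-2×0.112)² = 0.0504
Total = 0.161. Share from p = 0.0432/0.161 = 0.268.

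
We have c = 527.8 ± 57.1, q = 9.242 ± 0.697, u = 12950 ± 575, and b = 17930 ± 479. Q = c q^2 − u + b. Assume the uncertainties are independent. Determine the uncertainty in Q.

Let p = c·q^2 = 45080. δp/p = √((1·δc/c)² + (2·δq/q)²) = √(0.0117 + 0.0228) = 0.186, so δp = 8370.
Q = p − u + b: δQ = √(δp² + δu² + δb²) = √(7e+07 + 3.31e+05 + 2.29e+05) = 8400

8400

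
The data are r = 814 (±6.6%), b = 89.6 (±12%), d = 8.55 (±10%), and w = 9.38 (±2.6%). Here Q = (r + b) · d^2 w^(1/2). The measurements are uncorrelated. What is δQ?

42400

Let u = r + b = 904. δu = √(δr² + δb²) = √(2890 + 116) = 54.8, so δu/u = 0.0606.
Q is then a monomial in u, d, w:
δQ/Q = √((δu/u)² + (2·δd/d)² + (½·δw/w)²) = √(0.00368 + 0.0400 + 0.000169) = 0.209
Q = 2.02e+05, so δQ = 0.209 × 2.02e+05 = 42400.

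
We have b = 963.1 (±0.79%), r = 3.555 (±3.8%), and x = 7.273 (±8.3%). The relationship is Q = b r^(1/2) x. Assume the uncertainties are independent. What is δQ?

Relative error in a monomial: (δQ/Q)² = Σ (nᵢ · δxᵢ/xᵢ)².
  (1·δb/b)² = (1×0.00790)² = 6.24e-05;  (½·δr/r)² = (0.5×0.0380)² = 0.000361;  (1·δx/x)² = (1×0.0830)² = 0.00689
δQ/Q = √(0.00731) = 0.0855
Q = 13210, so δQ = 0.0855 × 13210 = 1130.

1130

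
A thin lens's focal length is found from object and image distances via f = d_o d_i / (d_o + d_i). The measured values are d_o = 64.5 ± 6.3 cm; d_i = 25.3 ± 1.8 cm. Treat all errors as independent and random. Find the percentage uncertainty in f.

∂f/∂d_o = (d_i/(d_o+d_i))² = 0.0794;  ∂f/∂d_i = (d_o/(d_o+d_i))² = 0.516
δf = √((∂f/∂d_o · δd_o)² + (∂f/∂d_i · δd_i)²) = √(0.250 + 0.862) = 1.05 cm
f = 18.2 cm, so δf/f = 1.05/18.2 = 0.0580.

5.80%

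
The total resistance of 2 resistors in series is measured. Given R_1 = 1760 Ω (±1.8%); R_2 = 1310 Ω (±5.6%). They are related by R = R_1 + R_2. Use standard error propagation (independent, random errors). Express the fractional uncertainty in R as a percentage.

2.60%

Sums and differences: (δR)² = Σ (cᵢ δxᵢ)².
  (δR_1)² = 1000;  (δR_2)² = 5380
δR = √(6390) = 79.9 Ω
R = 3070 Ω, so δR/R = 79.9/3070 = 0.0260.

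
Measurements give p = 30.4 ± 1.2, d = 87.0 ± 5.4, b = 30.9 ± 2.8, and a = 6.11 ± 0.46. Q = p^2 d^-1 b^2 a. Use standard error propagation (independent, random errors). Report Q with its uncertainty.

62000 ± 13700

Since Q is a product/quotient, work with relative uncertainties:
  (2·δp/p)² = (2×0.0395)² = 0.00623;  (-1·δd/d)² = (-1×0.0621)² = 0.00385;  (2·δb/b)² = (2×0.0906)² = 0.0328;  (1·δa/a)² = (1×0.0753)² = 0.00567
δQ/Q = √(0.0486) = 0.220
Q = 62000, so δQ = 0.220 × 62000 = 13700.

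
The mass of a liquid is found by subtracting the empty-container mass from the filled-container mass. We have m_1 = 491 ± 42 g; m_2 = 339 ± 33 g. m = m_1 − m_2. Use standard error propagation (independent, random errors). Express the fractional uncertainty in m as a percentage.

35.1%

Sums and differences: (δm)² = Σ (cᵢ δxᵢ)².
  (δm_1)² = 1760;  (δm_2)² = 1090
δm = √(2850) = 53.4 g
m = 152 g, so δm/m = 53.4/152 = 0.351.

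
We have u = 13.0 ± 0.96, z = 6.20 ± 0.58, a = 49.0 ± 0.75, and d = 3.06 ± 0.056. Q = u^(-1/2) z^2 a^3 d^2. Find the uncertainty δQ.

Q is a product of powers, so relative uncertainties combine in quadrature:
  (−½·δu/u)² = (-0.5×0.0738)² = 0.00136;  (2·δz/z)² = (2×0.0935)² = 0.0350;  (3·δa/a)² = (3×0.0153)² = 0.00211;  (2·δd/d)² = (2×0.0183)² = 0.00134
δQ/Q = √(0.0398) = 0.200
Q = 1.17e+07, so δQ = 0.200 × 1.17e+07 = 2.34e+06.

2.34e+06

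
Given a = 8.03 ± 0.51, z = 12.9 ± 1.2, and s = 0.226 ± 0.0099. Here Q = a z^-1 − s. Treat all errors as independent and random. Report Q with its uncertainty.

Let p = a·z^-1 = 0.622. δp/p = √((1·δa/a)² + (-1·δz/z)²) = √(0.00403 + 0.00865) = 0.113, so δp = 0.0701.
Q = p − s: δQ = √(δp² + δs²) = √(0.00492 + 9.8e-05) = 0.0708
Q = 0.396.

0.396 ± 0.0708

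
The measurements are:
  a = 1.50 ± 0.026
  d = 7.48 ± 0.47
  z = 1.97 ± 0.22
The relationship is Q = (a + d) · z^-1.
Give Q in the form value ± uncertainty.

Let u = a + d = 8.98. δu = √(δa² + δd²) = √(0.000676 + 0.221) = 0.471, so δu/u = 0.0524.
Q is then a monomial in u, z:
δQ/Q = √((δu/u)² + (-1·δz/z)²) = √(0.00275 + 0.0125) = 0.123
Q = 4.56, so δQ = 0.123 × 4.56 = 0.562.

4.56 ± 0.562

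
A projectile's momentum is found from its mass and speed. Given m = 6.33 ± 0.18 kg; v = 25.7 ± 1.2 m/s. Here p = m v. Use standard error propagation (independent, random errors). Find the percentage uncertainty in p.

5.47%

Relative error in a monomial: (δp/p)² = Σ (nᵢ · δxᵢ/xᵢ)².
  (1·δm/m)² = (1×0.0284)² = 0.000809;  (1·δv/v)² = (1×0.0467)² = 0.00218
δp/p = √(0.00299) = 0.0547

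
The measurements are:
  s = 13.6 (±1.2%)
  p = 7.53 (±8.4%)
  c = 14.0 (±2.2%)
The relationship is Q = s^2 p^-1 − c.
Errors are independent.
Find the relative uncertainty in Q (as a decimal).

0.205

Let w = s^2·p^-1 = 24.6. δw/w = √((2·δs/s)² + (-1·δp/p)²) = √(0.000576 + 0.00706) = 0.0874, so δw = 2.15.
Q = w − c: δQ = √(δw² + δc²) = √(4.60 + 0.0949) = 2.17
Q = 10.6, so δQ/Q = 2.17/10.6 = 0.205.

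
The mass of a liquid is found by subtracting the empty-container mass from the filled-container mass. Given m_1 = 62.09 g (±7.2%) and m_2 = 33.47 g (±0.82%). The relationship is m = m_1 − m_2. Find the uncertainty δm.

Each term contributes (cᵢ δxᵢ)² to (δm)²:
  (δm_1)² = 20.0;  (δm_2)² = 0.0753
δm = √(20.1) = 4.48 g

4.48 g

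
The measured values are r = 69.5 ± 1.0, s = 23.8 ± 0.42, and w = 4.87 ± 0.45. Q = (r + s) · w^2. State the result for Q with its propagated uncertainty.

Let u = r + s = 93.3. δu = √(δr² + δs²) = √(1.00 + 0.176) = 1.08, so δu/u = 0.0116.
Q is then a monomial in u, w:
δQ/Q = √((δu/u)² + (2·δw/w)²) = √(0.000135 + 0.0342) = 0.185
Q = 2210, so δQ = 0.185 × 2210 = 410.

2210 ± 410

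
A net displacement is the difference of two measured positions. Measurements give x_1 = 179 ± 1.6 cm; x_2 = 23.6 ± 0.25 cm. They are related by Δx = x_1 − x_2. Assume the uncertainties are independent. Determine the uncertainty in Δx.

Each term contributes (cᵢ δxᵢ)² to (δΔx)²:
  (δx_1)² = 2.56;  (δx_2)² = 0.0625
δΔx = √(2.62) = 1.62 cm

1.62 cm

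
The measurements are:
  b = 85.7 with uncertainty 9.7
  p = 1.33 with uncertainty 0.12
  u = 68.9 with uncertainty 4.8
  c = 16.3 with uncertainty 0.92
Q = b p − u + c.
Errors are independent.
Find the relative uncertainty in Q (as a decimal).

0.280

Let w = b·p = 114. δw/w = √((1·δb/b)² + (1·δp/p)²) = √(0.0128 + 0.00814) = 0.145, so δw = 16.5.
Q = w − u + c: δQ = √(δw² + δu² + δc²) = √(272 + 23.0 + 0.846) = 17.2
Q = 61.4, so δQ/Q = 17.2/61.4 = 0.280.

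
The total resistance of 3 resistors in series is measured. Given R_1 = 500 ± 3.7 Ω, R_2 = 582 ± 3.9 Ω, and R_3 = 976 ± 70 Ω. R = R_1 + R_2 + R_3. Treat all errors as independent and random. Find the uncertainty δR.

70.2 Ω

Each term contributes (cᵢ δxᵢ)² to (δR)²:
  (δR_1)² = 13.7;  (δR_2)² = 15.2;  (δR_3)² = 4900
δR = √(4930) = 70.2 Ω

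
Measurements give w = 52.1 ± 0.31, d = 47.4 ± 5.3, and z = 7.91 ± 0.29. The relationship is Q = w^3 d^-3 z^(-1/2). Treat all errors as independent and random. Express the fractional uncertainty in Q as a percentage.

33.6%

For a monomial Q ∝ w^3, d^-3, z^(-1/2), fractional errors add in quadrature:
  (3·δw/w)² = (3×0.00595)² = 0.000319;  (-3·δd/d)² = (-3×0.112)² = 0.113;  (−½·δz/z)² = (-0.5×0.0367)² = 0.000336
δQ/Q = √(0.113) = 0.336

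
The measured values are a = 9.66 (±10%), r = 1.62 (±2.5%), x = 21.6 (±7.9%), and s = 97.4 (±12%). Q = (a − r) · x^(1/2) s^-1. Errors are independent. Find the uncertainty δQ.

0.0669

Let u = a − r = 8.04. δu = √(δa² + δr²) = √(0.933 + 0.00164) = 0.967, so δu/u = 0.120.
Q is then a monomial in u, x, s:
δQ/Q = √((δu/u)² + (½·δx/x)² + (-1·δs/s)²) = √(0.0145 + 0.00156 + 0.0144) = 0.174
Q = 0.384, so δQ = 0.174 × 0.384 = 0.0669.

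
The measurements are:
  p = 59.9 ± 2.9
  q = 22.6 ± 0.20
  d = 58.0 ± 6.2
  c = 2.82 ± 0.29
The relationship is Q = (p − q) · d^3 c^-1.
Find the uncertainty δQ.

8.92e+05

Let u = p − q = 37.3. δu = √(δp² + δq²) = √(8.41 + 0.0400) = 2.91, so δu/u = 0.0779.
Q is then a monomial in u, d, c:
δQ/Q = √((δu/u)² + (3·δd/d)² + (-1·δc/c)²) = √(0.00607 + 0.103 + 0.0106) = 0.346
Q = 2.58e+06, so δQ = 0.346 × 2.58e+06 = 8.92e+05.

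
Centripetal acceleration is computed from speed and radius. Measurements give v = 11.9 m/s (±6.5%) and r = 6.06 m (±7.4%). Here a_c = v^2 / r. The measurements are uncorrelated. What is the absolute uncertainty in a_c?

3.50 m/s^2

a_c is a product of powers, so relative uncertainties combine in quadrature:
  (2·δv/v)² = (2×0.0650)² = 0.0169;  (-1·δr/r)² = (-1×0.0740)² = 0.00548
δa_c/a_c = √(0.0224) = 0.150
a_c = 23.4 m/s^2, so δa_c = 0.150 × 23.4 = 3.50 m/s^2.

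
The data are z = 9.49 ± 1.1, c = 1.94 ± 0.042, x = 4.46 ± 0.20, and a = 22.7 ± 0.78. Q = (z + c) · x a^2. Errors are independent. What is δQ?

3320

Let u = z + c = 11.4. δu = √(δz² + δc²) = √(1.21 + 0.00176) = 1.10, so δu/u = 0.0963.
Q is then a monomial in u, x, a:
δQ/Q = √((δu/u)² + (1·δx/x)² + (2·δa/a)²) = √(0.00928 + 0.00201 + 0.00472) = 0.127
Q = 26300, so δQ = 0.127 × 26300 = 3320.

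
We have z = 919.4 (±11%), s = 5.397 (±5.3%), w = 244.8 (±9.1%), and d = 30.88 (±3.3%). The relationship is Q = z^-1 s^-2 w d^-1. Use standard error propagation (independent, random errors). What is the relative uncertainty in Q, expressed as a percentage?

18.1%

Each factor contributes (exponent × relative error)² to (δQ/Q)²:
  (-1·δz/z)² = (-1×0.110)² = 0.0121;  (-2·δs/s)² = (-2×0.0530)² = 0.0112;  (1·δw/w)² = (1×0.0910)² = 0.00828;  (-1·δd/d)² = (-1×0.0330)² = 0.00109
δQ/Q = √(0.0327) = 0.181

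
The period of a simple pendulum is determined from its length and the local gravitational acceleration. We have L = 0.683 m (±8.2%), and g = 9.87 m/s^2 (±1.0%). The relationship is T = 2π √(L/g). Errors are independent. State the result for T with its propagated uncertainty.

1.65 ± 0.0683 s

T is a product of powers, so relative uncertainties combine in quadrature:
  (½·δL/L)² = (0.5×0.0820)² = 0.00168;  (−½·δg/g)² = (-0.5×0.0100)² = 2.5e-05
δT/T = √(0.00171) = 0.0413
T = 1.65 s, so δT = 0.0413 × 1.65 = 0.0683 s.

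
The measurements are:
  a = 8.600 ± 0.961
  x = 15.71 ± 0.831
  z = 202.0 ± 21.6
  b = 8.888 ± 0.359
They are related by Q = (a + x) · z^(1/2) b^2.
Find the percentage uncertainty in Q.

Let u = a + x = 24.31. δu = √(δa² + δx²) = √(0.924 + 0.691) = 1.27, so δu/u = 0.0523.
Q is then a monomial in u, z, b:
δQ/Q = √((δu/u)² + (½·δz/z)² + (2·δb/b)²) = √(0.00273 + 0.00286 + 0.00653) = 0.110

11.0%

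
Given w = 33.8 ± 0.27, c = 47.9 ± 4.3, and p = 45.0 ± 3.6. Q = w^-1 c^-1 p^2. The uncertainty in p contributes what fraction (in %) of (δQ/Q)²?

75.9%

(δQ/Q)² = (-1·δw/w)² + (-1·δc/c)² + (2·δp/p)²
  w term: (-1×0.00799)² = 6.38e-05
  c term: (-1×0.0898)² = 0.00806
  p term: (2×0.0800)² = 0.0256
Total = 0.0337. Share from p = 0.0256/0.0337 = 0.759.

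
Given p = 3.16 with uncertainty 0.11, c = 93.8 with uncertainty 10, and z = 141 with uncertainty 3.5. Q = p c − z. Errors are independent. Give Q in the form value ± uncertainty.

Let w = p·c = 296. δw/w = √((1·δp/p)² + (1·δc/c)²) = √(0.00121 + 0.0114) = 0.112, so δw = 33.2.
Q = w − z: δQ = √(δw² + δz²) = √(1110 + 12.2) = 33.4
Q = 155.

155 ± 33.4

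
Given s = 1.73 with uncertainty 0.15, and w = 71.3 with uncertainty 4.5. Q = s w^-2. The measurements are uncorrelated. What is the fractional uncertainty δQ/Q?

0.153

Products/powers → add relative errors in quadrature, weighted by exponent:
  (1·δs/s)² = (1×0.0867)² = 0.00752;  (-2·δw/w)² = (-2×0.0631)² = 0.0159
δQ/Q = √(0.0235) = 0.153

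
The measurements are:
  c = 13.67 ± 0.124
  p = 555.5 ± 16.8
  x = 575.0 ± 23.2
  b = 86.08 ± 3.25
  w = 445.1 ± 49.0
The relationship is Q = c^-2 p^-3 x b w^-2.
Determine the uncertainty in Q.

For a monomial Q ∝ c^-2, p^-3, x, b, w^-2, fractional errors add in quadrature:
  (-2·δc/c)² = (-2×0.00907)² = 0.000329;  (-3·δp/p)² = (-3×0.0302)² = 0.00823;  (1·δx/x)² = (1×0.0403)² = 0.00163;  (1·δb/b)² = (1×0.0378)² = 0.00143;  (-2·δw/w)² = (-2×0.110)² = 0.0485
δQ/Q = √(0.0601) = 0.245
Q = 7.799e-12, so δQ = 0.245 × 7.799e-12 = 1.91e-12.

1.91e-12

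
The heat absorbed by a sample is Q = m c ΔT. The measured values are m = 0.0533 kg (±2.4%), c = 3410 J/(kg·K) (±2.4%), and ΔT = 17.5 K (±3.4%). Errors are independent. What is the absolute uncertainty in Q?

153 J

Q is a product of powers, so relative uncertainties combine in quadrature:
  (1·δm/m)² = (1×0.0240)² = 0.000576;  (1·δc/c)² = (1×0.0240)² = 0.000576;  (1·δΔT/ΔT)² = (1×0.0340)² = 0.00116
δQ/Q = √(0.00231) = 0.0480
Q = 3180 J, so δQ = 0.0480 × 3180 = 153 J.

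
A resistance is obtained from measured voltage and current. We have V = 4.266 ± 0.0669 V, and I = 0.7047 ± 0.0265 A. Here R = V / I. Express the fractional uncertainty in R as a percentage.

4.07%

Products/powers → add relative errors in quadrature, weighted by exponent:
  (1·δV/V)² = (1×0.0157)² = 0.000246;  (-1·δI/I)² = (-1×0.0376)² = 0.00141
δR/R = √(0.00166) = 0.0407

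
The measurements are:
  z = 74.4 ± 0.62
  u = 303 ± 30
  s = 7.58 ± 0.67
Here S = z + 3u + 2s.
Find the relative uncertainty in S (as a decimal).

0.0901

Sums and differences: (δS)² = Σ (cᵢ δxᵢ)².
  (δz)² = 0.384;  (3·δu)² = 8100;  (2·δs)² = 1.80
δS = √(8100) = 90.0
S = 999, so δS/S = 90.0/999 = 0.0901.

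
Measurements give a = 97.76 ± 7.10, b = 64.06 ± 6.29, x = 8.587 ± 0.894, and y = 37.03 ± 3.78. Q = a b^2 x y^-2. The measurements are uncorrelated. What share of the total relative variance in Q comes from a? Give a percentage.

5.47%

(δQ/Q)² = (1·δa/a)² + (2·δb/b)² + (1·δx/x)² + (-2·δy/y)²
  a term: (1×0.0726)² = 0.00527
  b term: (2×0.0982)² = 0.0386
  x term: (1×0.104)² = 0.0108
  y term: (-2×0.102)² = 0.0417
Total = 0.0964. Share from a = 0.00527/0.0964 = 0.0547.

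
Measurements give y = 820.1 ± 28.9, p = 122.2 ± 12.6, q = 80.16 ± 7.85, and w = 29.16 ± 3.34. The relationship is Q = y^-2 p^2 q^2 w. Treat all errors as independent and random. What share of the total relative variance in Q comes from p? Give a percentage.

(δQ/Q)² = (-2·δy/y)² + (2·δp/p)² + (2·δq/q)² + (1·δw/w)²
  y term: (-2×0.0352)² = 0.00497
  p term: (2×0.103)² = 0.0425
  q term: (2×0.0979)² = 0.0384
  w term: (1×0.115)² = 0.0131
Total = 0.0990. Share from p = 0.0425/0.0990 = 0.430.

43.0%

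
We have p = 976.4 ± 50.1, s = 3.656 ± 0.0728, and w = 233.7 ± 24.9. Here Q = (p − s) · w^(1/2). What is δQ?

Let u = p − s = 972.7. δu = √(δp² + δs²) = √(2510 + 0.00530) = 50.1, so δu/u = 0.0515.
Q is then a monomial in u, w:
δQ/Q = √((δu/u)² + (½·δw/w)²) = √(0.00265 + 0.00284) = 0.0741
Q = 14870, so δQ = 0.0741 × 14870 = 1100.

1100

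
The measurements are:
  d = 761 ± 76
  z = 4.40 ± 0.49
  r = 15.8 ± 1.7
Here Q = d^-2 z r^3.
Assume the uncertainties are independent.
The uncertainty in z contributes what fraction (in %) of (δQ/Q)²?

(δQ/Q)² = (-2·δd/d)² + (1·δz/z)² + (3·δr/r)²
  d term: (-2×0.0999)² = 0.0399
  z term: (1×0.111)² = 0.0124
  r term: (3×0.108)² = 0.104
Total = 0.156. Share from z = 0.0124/0.156 = 0.0793.

7.93%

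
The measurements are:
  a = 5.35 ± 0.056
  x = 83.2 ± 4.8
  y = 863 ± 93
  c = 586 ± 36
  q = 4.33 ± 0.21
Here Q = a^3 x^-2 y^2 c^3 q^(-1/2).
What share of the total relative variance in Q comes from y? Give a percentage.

(δQ/Q)² = (3·δa/a)² + (-2·δx/x)² + (2·δy/y)² + (3·δc/c)² + (−½·δq/q)²
  a term: (3×0.0105)² = 0.000986
  x term: (-2×0.0577)² = 0.0133
  y term: (2×0.108)² = 0.0465
  c term: (3×0.0614)² = 0.0340
  q term: (-0.5×0.0485)² = 0.000588
Total = 0.0953. Share from y = 0.0465/0.0953 = 0.487.

48.7%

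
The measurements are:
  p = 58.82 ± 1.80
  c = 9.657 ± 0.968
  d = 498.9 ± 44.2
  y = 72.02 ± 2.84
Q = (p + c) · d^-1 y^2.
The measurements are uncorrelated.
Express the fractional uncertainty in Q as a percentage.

Let u = p + c = 68.48. δu = √(δp² + δc²) = √(3.24 + 0.937) = 2.04, so δu/u = 0.0298.
Q is then a monomial in u, d, y:
δQ/Q = √((δu/u)² + (-1·δd/d)² + (2·δy/y)²) = √(0.000891 + 0.00785 + 0.00622) = 0.122

12.2%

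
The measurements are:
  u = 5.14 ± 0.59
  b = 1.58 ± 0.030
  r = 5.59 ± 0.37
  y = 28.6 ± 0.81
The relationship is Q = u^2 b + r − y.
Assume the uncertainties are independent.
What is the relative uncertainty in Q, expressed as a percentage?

Let p = u^2·b = 41.7. δp/p = √((2·δu/u)² + (1·δb/b)²) = √(0.0527 + 0.000361) = 0.230, so δp = 9.62.
Q = p + r − y: δQ = √(δp² + δr² + δy²) = √(92.5 + 0.137 + 0.656) = 9.66
Q = 18.7, so δQ/Q = 9.66/18.7 = 0.516.

51.6%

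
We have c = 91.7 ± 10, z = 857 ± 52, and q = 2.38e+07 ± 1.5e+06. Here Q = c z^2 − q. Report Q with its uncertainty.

(4.35 ± 1.11) × 10^7

Let p = c·z^2 = 6.73e+07. δp/p = √((1·δc/c)² + (2·δz/z)²) = √(0.0119 + 0.0147) = 0.163, so δp = 1.1e+07.
Q = p − q: δQ = √(δp² + δq²) = √(1.21e+14 + 2.25e+12) = 1.11e+07
Q = 4.35e+07.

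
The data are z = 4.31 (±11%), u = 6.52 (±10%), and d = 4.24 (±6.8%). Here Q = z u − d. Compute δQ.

Let p = z·u = 28.1. δp/p = √((1·δz/z)² + (1·δu/u)²) = √(0.0121 + 0.0100) = 0.149, so δp = 4.18.
Q = p − d: δQ = √(δp² + δd²) = √(17.5 + 0.0831) = 4.19

4.19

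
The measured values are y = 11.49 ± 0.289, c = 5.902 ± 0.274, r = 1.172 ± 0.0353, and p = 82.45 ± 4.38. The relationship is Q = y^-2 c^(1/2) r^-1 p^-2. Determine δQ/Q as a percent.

Q is a product of powers, so relative uncertainties combine in quadrature:
  (-2·δy/y)² = (-2×0.0252)² = 0.00253;  (½·δc/c)² = (0.5×0.0464)² = 0.000539;  (-1·δr/r)² = (-1×0.0301)² = 0.000907;  (-2·δp/p)² = (-2×0.0531)² = 0.0113
δQ/Q = √(0.0153) = 0.124

12.4%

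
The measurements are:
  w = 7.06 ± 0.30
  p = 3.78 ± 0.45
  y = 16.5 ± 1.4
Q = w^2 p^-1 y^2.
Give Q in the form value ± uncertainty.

3590 ± 804

Relative error in a monomial: (δQ/Q)² = Σ (nᵢ · δxᵢ/xᵢ)².
  (2·δw/w)² = (2×0.0425)² = 0.00722;  (-1·δp/p)² = (-1×0.119)² = 0.0142;  (2·δy/y)² = (2×0.0848)² = 0.0288
δQ/Q = √(0.0502) = 0.224
Q = 3590, so δQ = 0.224 × 3590 = 804.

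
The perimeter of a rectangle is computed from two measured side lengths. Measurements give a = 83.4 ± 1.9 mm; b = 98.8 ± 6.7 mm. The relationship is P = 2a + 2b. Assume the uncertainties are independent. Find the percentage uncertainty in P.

Sums and differences: (δP)² = Σ (cᵢ δxᵢ)².
  (2·δa)² = 14.4;  (2·δb)² = 180
δP = √(194) = 13.9 mm
P = 364 mm, so δP/P = 13.9/364 = 0.0382.

3.82%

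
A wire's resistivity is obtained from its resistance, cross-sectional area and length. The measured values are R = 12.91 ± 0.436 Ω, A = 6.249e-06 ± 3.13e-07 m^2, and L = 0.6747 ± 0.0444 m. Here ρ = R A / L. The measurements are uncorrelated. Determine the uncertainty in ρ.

Each factor contributes (exponent × relative error)² to (δρ/ρ)²:
  (1·δR/R)² = (1×0.0338)² = 0.00114;  (1·δA/A)² = (1×0.0501)² = 0.00251;  (-1·δL/L)² = (-1×0.0658)² = 0.00433
δρ/ρ = √(0.00798) = 0.0893
ρ = 0.0001196 Ω·m, so δρ = 0.0893 × 0.0001196 = 1.07e-05 Ω·m.

1.07e-05 Ω·m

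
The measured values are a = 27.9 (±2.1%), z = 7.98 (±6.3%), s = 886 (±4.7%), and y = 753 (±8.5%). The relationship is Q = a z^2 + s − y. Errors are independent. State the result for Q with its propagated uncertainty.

1910 ± 239

Let p = a·z^2 = 1780. δp/p = √((1·δa/a)² + (2·δz/z)²) = √(0.000441 + 0.0159) = 0.128, so δp = 227.
Q = p + s − y: δQ = √(δp² + δs² + δy²) = √(51500 + 1730 + 4100) = 239
Q = 1910.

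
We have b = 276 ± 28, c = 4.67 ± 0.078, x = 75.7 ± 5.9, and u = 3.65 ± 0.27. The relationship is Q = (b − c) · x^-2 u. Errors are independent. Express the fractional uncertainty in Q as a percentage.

Let w = b − c = 271. δw = √(δb² + δc²) = √(784 + 0.00608) = 28.0, so δw/w = 0.103.
Q is then a monomial in w, x, u:
δQ/Q = √((δw/w)² + (-2·δx/x)² + (1·δu/u)²) = √(0.0106 + 0.0243 + 0.00547) = 0.201

20.1%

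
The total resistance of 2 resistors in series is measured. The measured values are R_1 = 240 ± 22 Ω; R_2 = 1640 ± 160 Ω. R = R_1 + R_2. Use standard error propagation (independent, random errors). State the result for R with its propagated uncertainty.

For a sum/difference, combine absolute errors in quadrature:
  (δR_1)² = 484;  (δR_2)² = 25600
δR = √(26100) = 162 Ω
R = 1880 Ω.

1880 ± 162 Ω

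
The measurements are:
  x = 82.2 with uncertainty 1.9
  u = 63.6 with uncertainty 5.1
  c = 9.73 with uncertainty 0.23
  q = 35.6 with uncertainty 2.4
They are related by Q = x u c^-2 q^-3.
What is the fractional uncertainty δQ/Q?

0.224

Relative error in a monomial: (δQ/Q)² = Σ (nᵢ · δxᵢ/xᵢ)².
  (1·δx/x)² = (1×0.0231)² = 0.000534;  (1·δu/u)² = (1×0.0802)² = 0.00643;  (-2·δc/c)² = (-2×0.0236)² = 0.00224;  (-3·δq/q)² = (-3×0.0674)² = 0.0409
δQ/Q = √(0.0501) = 0.224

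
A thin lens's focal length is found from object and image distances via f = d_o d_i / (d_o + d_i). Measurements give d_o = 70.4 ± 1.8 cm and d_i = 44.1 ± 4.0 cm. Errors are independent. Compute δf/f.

0.0566

∂f/∂d_o = (d_i/(d_o+d_i))² = 0.148;  ∂f/∂d_i = (d_o/(d_o+d_i))² = 0.378
δf = √((∂f/∂d_o · δd_o)² + (∂f/∂d_i · δd_i)²) = √(0.0713 + 2.29) = 1.54 cm
f = 27.1 cm, so δf/f = 1.54/27.1 = 0.0566.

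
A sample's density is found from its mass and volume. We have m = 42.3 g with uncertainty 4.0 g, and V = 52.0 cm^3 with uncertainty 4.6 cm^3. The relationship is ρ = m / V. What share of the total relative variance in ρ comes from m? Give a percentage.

53.3%

(δρ/ρ)² = (1·δm/m)² + (-1·δV/V)²
  m term: (1×0.0946)² = 0.00894
  V term: (-1×0.0885)² = 0.00783
Total = 0.0168. Share from m = 0.00894/0.0168 = 0.533.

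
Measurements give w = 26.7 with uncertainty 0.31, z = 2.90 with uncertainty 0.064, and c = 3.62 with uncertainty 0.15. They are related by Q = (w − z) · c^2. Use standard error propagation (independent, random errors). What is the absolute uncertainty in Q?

26.2

Let u = w − z = 23.8. δu = √(δw² + δz²) = √(0.0961 + 0.00410) = 0.317, so δu/u = 0.0133.
Q is then a monomial in u, c:
δQ/Q = √((δu/u)² + (2·δc/c)²) = √(0.000177 + 0.00687) = 0.0839
Q = 312, so δQ = 0.0839 × 312 = 26.2.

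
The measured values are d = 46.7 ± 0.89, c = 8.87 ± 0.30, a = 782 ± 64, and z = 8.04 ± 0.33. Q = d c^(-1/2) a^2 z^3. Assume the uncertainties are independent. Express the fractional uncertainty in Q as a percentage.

20.6%

Relative error in a monomial: (δQ/Q)² = Σ (nᵢ · δxᵢ/xᵢ)².
  (1·δd/d)² = (1×0.0191)² = 0.000363;  (−½·δc/c)² = (-0.5×0.0338)² = 0.000286;  (2·δa/a)² = (2×0.0818)² = 0.0268;  (3·δz/z)² = (3×0.0410)² = 0.0152
δQ/Q = √(0.0426) = 0.206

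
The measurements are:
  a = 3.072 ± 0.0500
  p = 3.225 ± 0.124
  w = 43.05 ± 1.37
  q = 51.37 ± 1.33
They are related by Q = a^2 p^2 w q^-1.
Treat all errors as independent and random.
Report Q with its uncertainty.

82.26 ± 7.65

Products/powers → add relative errors in quadrature, weighted by exponent:
  (2·δa/a)² = (2×0.0163)² = 0.00106;  (2·δp/p)² = (2×0.0384)² = 0.00591;  (1·δw/w)² = (1×0.0318)² = 0.00101;  (-1·δq/q)² = (-1×0.0259)² = 0.000670
δQ/Q = √(0.00866) = 0.0930
Q = 82.26, so δQ = 0.0930 × 82.26 = 7.65.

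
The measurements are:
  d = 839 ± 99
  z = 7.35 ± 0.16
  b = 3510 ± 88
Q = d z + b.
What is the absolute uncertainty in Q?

745

Let p = d·z = 6170. δp/p = √((1·δd/d)² + (1·δz/z)²) = √(0.0139 + 0.000474) = 0.120, so δp = 740.
Q = p + b: δQ = √(δp² + δb²) = √(5.47e+05 + 7740) = 745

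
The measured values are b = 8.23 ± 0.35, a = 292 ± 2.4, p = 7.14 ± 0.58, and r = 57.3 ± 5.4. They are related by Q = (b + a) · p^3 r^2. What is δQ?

1.11e+08

Let u = b + a = 300. δu = √(δb² + δa²) = √(0.122 + 5.76) = 2.43, so δu/u = 0.00808.
Q is then a monomial in u, p, r:
δQ/Q = √((δu/u)² + (3·δp/p)² + (2·δr/r)²) = √(6.53e-05 + 0.0594 + 0.0355) = 0.308
Q = 3.59e+08, so δQ = 0.308 × 3.59e+08 = 1.11e+08.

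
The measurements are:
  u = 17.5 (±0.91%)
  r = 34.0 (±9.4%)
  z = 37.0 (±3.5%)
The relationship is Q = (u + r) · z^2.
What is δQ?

6600

Let w = u + r = 51.5. δw = √(δu² + δr²) = √(0.0254 + 10.2) = 3.20, so δw/w = 0.0621.
Q is then a monomial in w, z:
δQ/Q = √((δw/w)² + (2·δz/z)²) = √(0.00386 + 0.00490) = 0.0936
Q = 70500, so δQ = 0.0936 × 70500 = 6600.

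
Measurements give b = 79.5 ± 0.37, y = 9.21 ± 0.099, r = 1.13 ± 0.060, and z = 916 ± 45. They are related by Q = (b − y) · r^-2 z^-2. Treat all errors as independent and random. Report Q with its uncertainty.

(6.56 ± 0.950) × 10^-5

Let u = b − y = 70.3. δu = √(δb² + δy²) = √(0.137 + 0.00980) = 0.383, so δu/u = 0.00545.
Q is then a monomial in u, r, z:
δQ/Q = √((δu/u)² + (-2·δr/r)² + (-2·δz/z)²) = √(2.97e-05 + 0.0113 + 0.00965) = 0.145
Q = 6.56e-05, so δQ = 0.145 × 6.56e-05 = 9.5e-06.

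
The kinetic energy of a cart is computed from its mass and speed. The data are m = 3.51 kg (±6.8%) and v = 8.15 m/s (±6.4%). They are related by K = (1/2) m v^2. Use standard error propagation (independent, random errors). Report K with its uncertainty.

Products/powers → add relative errors in quadrature, weighted by exponent:
  (1·δm/m)² = (1×0.0680)² = 0.00462;  (2·δv/v)² = (2×0.0640)² = 0.0164
δK/K = √(0.0210) = 0.145
K = 117 J, so δK = 0.145 × 117 = 16.9 J.

117 ± 16.9 J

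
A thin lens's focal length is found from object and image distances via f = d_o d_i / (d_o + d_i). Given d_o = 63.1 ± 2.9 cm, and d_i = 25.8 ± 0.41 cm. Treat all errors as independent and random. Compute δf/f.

∂f/∂d_o = (d_i/(d_o+d_i))² = 0.0842;  ∂f/∂d_i = (d_o/(d_o+d_i))² = 0.504
δf = √((∂f/∂d_o · δd_o)² + (∂f/∂d_i · δd_i)²) = √(0.0597 + 0.0427) = 0.320 cm
f = 18.3 cm, so δf/f = 0.320/18.3 = 0.0175.

0.0175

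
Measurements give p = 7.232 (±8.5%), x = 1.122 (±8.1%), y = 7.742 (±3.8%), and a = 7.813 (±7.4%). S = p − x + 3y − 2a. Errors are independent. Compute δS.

1.58

For a sum/difference, combine absolute errors in quadrature:
  (δp)² = 0.378;  (δx)² = 0.00826;  (3·δy)² = 0.779;  (2·δa)² = 1.34
δS = √(2.50) = 1.58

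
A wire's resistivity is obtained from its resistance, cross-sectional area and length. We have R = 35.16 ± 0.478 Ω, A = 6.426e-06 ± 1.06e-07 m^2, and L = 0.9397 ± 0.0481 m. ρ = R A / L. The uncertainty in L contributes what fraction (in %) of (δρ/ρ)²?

(δρ/ρ)² = (1·δR/R)² + (1·δA/A)² + (-1·δL/L)²
  R term: (1×0.0136)² = 0.000185
  A term: (1×0.0165)² = 0.000272
  L term: (-1×0.0512)² = 0.00262
Total = 0.00308. Share from L = 0.00262/0.00308 = 0.852.

85.2%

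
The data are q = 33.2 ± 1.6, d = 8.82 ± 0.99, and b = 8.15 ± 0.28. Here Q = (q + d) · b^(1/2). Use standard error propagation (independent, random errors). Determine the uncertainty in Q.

Let u = q + d = 42.0. δu = √(δq² + δd²) = √(2.56 + 0.980) = 1.88, so δu/u = 0.0448.
Q is then a monomial in u, b:
δQ/Q = √((δu/u)² + (½·δb/b)²) = √(0.00200 + 0.000295) = 0.0480
Q = 120, so δQ = 0.0480 × 120 = 5.75.

5.75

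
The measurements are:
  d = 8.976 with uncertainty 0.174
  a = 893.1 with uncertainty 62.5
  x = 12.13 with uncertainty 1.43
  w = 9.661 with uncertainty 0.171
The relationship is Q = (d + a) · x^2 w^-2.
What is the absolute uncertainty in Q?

Let u = d + a = 902.1. δu = √(δd² + δa²) = √(0.0303 + 3910) = 62.5, so δu/u = 0.0693.
Q is then a monomial in u, x, w:
δQ/Q = √((δu/u)² + (2·δx/x)² + (-2·δw/w)²) = √(0.00480 + 0.0556 + 0.00125) = 0.248
Q = 1422, so δQ = 0.248 × 1422 = 353.

353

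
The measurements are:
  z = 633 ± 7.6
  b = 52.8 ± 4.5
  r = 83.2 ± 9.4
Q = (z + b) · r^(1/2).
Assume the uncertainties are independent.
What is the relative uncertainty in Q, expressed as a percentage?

5.79%

Let u = z + b = 686. δu = √(δz² + δb²) = √(57.8 + 20.2) = 8.83, so δu/u = 0.0129.
Q is then a monomial in u, r:
δQ/Q = √((δu/u)² + (½·δr/r)²) = √(0.000166 + 0.00319) = 0.0579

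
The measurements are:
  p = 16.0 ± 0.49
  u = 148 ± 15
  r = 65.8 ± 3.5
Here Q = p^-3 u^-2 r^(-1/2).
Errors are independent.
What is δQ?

3.08e-10

Relative error in a monomial: (δQ/Q)² = Σ (nᵢ · δxᵢ/xᵢ)².
  (-3·δp/p)² = (-3×0.0306)² = 0.00844;  (-2·δu/u)² = (-2×0.101)² = 0.0411;  (−½·δr/r)² = (-0.5×0.0532)² = 0.000707
δQ/Q = √(0.0502) = 0.224
Q = 1.37e-09, so δQ = 0.224 × 1.37e-09 = 3.08e-10.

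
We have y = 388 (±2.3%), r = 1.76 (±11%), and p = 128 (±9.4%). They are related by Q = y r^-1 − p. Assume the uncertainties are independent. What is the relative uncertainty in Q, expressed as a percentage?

29.8%

Let w = y·r^-1 = 220. δw/w = √((1·δy/y)² + (-1·δr/r)²) = √(0.000529 + 0.0121) = 0.112, so δw = 24.8.
Q = w − p: δQ = √(δw² + δp²) = √(614 + 145) = 27.5
Q = 92.5, so δQ/Q = 27.5/92.5 = 0.298.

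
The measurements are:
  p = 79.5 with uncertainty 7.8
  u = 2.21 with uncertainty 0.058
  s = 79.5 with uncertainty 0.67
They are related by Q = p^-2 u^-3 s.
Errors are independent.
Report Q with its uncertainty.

Relative error in a monomial: (δQ/Q)² = Σ (nᵢ · δxᵢ/xᵢ)².
  (-2·δp/p)² = (-2×0.0981)² = 0.0385;  (-3·δu/u)² = (-3×0.0262)² = 0.00620;  (1·δs/s)² = (1×0.00843)² = 7.1e-05
δQ/Q = √(0.0448) = 0.212
Q = 0.00117, so δQ = 0.212 × 0.00117 = 0.000247.

0.00117 ± 0.000247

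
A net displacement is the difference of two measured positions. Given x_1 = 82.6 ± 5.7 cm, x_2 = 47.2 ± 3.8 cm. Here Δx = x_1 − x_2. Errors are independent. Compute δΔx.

6.85 cm

Sums and differences: (δΔx)² = Σ (cᵢ δxᵢ)².
  (δx_1)² = 32.5;  (δx_2)² = 14.4
δΔx = √(46.9) = 6.85 cm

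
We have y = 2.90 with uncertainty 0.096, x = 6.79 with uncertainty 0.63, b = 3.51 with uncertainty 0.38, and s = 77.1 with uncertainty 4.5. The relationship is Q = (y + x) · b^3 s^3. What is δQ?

7.2e+07

Let u = y + x = 9.69. δu = √(δy² + δx²) = √(0.00922 + 0.397) = 0.637, so δu/u = 0.0658.
Q is then a monomial in u, b, s:
δQ/Q = √((δu/u)² + (3·δb/b)² + (3·δs/s)²) = √(0.00433 + 0.105 + 0.0307) = 0.375
Q = 1.92e+08, so δQ = 0.375 × 1.92e+08 = 7.2e+07.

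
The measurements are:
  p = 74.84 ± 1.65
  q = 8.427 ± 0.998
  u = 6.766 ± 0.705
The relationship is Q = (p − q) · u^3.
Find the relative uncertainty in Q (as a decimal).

Let w = p − q = 66.41. δw = √(δp² + δq²) = √(2.72 + 0.996) = 1.93, so δw/w = 0.0290.
Q is then a monomial in w, u:
δQ/Q = √((δw/w)² + (3·δu/u)²) = √(0.000843 + 0.0977) = 0.314

0.314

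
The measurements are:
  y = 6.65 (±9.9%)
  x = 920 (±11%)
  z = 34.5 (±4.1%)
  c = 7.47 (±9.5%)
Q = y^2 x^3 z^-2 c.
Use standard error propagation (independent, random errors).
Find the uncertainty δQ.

Q is a product of powers, so relative uncertainties combine in quadrature:
  (2·δy/y)² = (2×0.0990)² = 0.0392;  (3·δx/x)² = (3×0.110)² = 0.109;  (-2·δz/z)² = (-2×0.0410)² = 0.00672;  (1·δc/c)² = (1×0.0950)² = 0.00903
δQ/Q = √(0.164) = 0.405
Q = 2.16e+08, so δQ = 0.405 × 2.16e+08 = 8.75e+07.

8.75e+07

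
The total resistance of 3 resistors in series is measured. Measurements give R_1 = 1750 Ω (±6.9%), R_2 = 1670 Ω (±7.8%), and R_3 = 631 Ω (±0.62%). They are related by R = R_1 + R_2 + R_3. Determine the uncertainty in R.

For a sum/difference, combine absolute errors in quadrature:
  (δR_1)² = 14600;  (δR_2)² = 17000;  (δR_3)² = 15.3
δR = √(31600) = 178 Ω

178 Ω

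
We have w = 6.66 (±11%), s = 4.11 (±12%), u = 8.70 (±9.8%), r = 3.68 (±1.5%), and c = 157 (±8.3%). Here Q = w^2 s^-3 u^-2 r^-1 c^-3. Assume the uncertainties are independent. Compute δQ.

Q is a product of powers, so relative uncertainties combine in quadrature:
  (2·δw/w)² = (2×0.110)² = 0.0484;  (-3·δs/s)² = (-3×0.120)² = 0.130;  (-2·δu/u)² = (-2×0.0980)² = 0.0384;  (-1·δr/r)² = (-1×0.0150)² = 0.000225;  (-3·δc/c)² = (-3×0.0830)² = 0.0620
δQ/Q = √(0.279) = 0.528
Q = 5.93e-10, so δQ = 0.528 × 5.93e-10 = 3.13e-10.

3.13e-10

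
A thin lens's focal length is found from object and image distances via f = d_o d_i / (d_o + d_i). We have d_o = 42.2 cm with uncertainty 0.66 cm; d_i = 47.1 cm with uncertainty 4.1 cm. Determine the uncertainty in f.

∂f/∂d_o = (d_i/(d_o+d_i))² = 0.278;  ∂f/∂d_i = (d_o/(d_o+d_i))² = 0.223
δf = √((∂f/∂d_o · δd_o)² + (∂f/∂d_i · δd_i)²) = √(0.0337 + 0.838) = 0.934 cm

0.934 cm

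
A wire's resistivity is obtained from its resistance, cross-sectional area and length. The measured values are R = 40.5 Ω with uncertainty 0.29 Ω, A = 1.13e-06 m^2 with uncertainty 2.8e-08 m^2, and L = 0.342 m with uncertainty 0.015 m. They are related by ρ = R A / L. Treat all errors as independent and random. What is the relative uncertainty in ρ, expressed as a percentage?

ρ is a product of powers, so relative uncertainties combine in quadrature:
  (1·δR/R)² = (1×0.00716)² = 5.13e-05;  (1·δA/A)² = (1×0.0248)² = 0.000614;  (-1·δL/L)² = (-1×0.0439)² = 0.00192
δρ/ρ = √(0.00259) = 0.0509

5.09%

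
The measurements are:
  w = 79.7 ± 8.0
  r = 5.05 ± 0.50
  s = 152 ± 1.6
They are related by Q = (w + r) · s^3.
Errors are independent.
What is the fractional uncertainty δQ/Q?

0.0997

Let u = w + r = 84.8. δu = √(δw² + δr²) = √(64.0 + 0.250) = 8.02, so δu/u = 0.0946.
Q is then a monomial in u, s:
δQ/Q = √((δu/u)² + (3·δs/s)²) = √(0.00895 + 0.000997) = 0.0997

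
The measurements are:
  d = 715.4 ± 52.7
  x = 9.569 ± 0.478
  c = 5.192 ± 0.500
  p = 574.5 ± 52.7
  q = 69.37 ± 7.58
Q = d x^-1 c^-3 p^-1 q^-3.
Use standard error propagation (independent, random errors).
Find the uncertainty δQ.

1.27e-09

For a monomial Q ∝ d, x^-1, c^-3, p^-1, q^-3, fractional errors add in quadrature:
  (1·δd/d)² = (1×0.0737)² = 0.00543;  (-1·δx/x)² = (-1×0.0500)² = 0.00250;  (-3·δc/c)² = (-3×0.0963)² = 0.0835;  (-1·δp/p)² = (-1×0.0917)² = 0.00841;  (-3·δq/q)² = (-3×0.109)² = 0.107
δQ/Q = √(0.207) = 0.455
Q = 2.785e-09, so δQ = 0.455 × 2.785e-09 = 1.27e-09.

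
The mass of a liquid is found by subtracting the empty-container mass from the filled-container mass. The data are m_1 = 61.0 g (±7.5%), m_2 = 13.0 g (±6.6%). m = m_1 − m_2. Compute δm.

4.65 g

Each term contributes (cᵢ δxᵢ)² to (δm)²:
  (δm_1)² = 20.9;  (δm_2)² = 0.736
δm = √(21.7) = 4.65 g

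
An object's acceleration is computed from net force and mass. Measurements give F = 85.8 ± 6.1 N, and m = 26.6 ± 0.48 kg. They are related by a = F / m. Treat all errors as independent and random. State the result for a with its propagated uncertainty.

Since a is a product/quotient, work with relative uncertainties:
  (1·δF/F)² = (1×0.0711)² = 0.00505;  (-1·δm/m)² = (-1×0.0180)² = 0.000326
δa/a = √(0.00538) = 0.0733
a = 3.23 m/s^2, so δa = 0.0733 × 3.23 = 0.237 m/s^2.

3.23 ± 0.237 m/s^2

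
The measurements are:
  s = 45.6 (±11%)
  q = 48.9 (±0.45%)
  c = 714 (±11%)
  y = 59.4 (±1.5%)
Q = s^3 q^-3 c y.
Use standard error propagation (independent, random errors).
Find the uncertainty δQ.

12000

Each factor contributes (exponent × relative error)² to (δQ/Q)²:
  (3·δs/s)² = (3×0.110)² = 0.109;  (-3·δq/q)² = (-3×0.00450)² = 0.000182;  (1·δc/c)² = (1×0.110)² = 0.0121;  (1·δy/y)² = (1×0.0150)² = 0.000225
δQ/Q = √(0.121) = 0.348
Q = 34400, so δQ = 0.348 × 34400 = 12000.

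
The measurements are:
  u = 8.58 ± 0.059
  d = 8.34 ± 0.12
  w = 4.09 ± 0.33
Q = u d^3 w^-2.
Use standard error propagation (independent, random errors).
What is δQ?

Products/powers → add relative errors in quadrature, weighted by exponent:
  (1·δu/u)² = (1×0.00688)² = 4.73e-05;  (3·δd/d)² = (3×0.0144)² = 0.00186;  (-2·δw/w)² = (-2×0.0807)² = 0.0260
δQ/Q = √(0.0280) = 0.167
Q = 298, so δQ = 0.167 × 298 = 49.7.

49.7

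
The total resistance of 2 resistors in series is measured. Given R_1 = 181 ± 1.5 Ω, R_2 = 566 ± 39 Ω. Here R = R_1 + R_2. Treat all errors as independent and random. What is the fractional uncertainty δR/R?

Each term contributes (cᵢ δxᵢ)² to (δR)²:
  (δR_1)² = 2.25;  (δR_2)² = 1520
δR = √(1520) = 39.0 Ω
R = 747 Ω, so δR/R = 39.0/747 = 0.0522.

0.0522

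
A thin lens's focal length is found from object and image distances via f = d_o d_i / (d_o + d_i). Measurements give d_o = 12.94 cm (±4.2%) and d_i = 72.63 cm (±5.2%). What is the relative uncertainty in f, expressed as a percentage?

3.65%

∂f/∂d_o = (d_i/(d_o+d_i))² = 0.720;  ∂f/∂d_i = (d_o/(d_o+d_i))² = 0.0229
δf = √((∂f/∂d_o · δd_o)² + (∂f/∂d_i · δd_i)²) = √(0.153 + 0.00746) = 0.401 cm
f = 10.98 cm, so δf/f = 0.401/10.98 = 0.0365.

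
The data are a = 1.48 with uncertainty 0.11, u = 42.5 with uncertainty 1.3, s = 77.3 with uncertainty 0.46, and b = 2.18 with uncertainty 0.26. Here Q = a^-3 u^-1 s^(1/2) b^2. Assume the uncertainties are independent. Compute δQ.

0.0995

Since Q is a product/quotient, work with relative uncertainties:
  (-3·δa/a)² = (-3×0.0743)² = 0.0497;  (-1·δu/u)² = (-1×0.0306)² = 0.000936;  (½·δs/s)² = (0.5×0.00595)² = 8.85e-06;  (2·δb/b)² = (2×0.119)² = 0.0569
δQ/Q = √(0.108) = 0.328
Q = 0.303, so δQ = 0.328 × 0.303 = 0.0995.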